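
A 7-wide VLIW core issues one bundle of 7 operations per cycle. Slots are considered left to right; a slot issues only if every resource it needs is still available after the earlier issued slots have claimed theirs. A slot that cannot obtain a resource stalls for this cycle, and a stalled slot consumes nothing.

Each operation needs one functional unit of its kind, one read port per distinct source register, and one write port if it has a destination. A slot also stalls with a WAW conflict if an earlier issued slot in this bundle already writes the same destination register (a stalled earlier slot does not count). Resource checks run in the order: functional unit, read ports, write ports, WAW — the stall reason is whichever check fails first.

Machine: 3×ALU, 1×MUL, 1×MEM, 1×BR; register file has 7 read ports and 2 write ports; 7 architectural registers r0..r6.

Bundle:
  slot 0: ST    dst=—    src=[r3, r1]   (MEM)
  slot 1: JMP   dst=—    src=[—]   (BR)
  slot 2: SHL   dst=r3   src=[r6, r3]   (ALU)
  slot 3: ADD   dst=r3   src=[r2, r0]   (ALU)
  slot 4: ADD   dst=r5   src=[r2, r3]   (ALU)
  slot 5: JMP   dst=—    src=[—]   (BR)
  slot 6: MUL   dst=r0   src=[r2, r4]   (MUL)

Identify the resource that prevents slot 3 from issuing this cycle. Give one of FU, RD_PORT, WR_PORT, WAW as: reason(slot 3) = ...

(0) want 1×MEM +2rd +0wr — yes → AL3|MU1|ME0|BR1|rd5|wr2
(1) want 1×BR +0rd +0wr — yes → AL3|MU1|ME0|BR0|rd5|wr2
(2) want 1×ALU +2rd +1wr — yes → AL2|MU1|ME0|BR0|rd3|wr1
(3) want 1×ALU +2rd +1wr — WAW → AL2|MU1|ME0|BR0|rd3|wr1
(4) want 1×ALU +2rd +1wr — yes → AL1|MU1|ME0|BR0|rd1|wr0
(5) want 1×BR +0rd +0wr — FU → AL1|MU1|ME0|BR0|rd1|wr0
(6) want 1×MUL +2rd +1wr — RD_PORT → AL1|MU1|ME0|BR0|rd1|wr0

reason(slot 3) = WAW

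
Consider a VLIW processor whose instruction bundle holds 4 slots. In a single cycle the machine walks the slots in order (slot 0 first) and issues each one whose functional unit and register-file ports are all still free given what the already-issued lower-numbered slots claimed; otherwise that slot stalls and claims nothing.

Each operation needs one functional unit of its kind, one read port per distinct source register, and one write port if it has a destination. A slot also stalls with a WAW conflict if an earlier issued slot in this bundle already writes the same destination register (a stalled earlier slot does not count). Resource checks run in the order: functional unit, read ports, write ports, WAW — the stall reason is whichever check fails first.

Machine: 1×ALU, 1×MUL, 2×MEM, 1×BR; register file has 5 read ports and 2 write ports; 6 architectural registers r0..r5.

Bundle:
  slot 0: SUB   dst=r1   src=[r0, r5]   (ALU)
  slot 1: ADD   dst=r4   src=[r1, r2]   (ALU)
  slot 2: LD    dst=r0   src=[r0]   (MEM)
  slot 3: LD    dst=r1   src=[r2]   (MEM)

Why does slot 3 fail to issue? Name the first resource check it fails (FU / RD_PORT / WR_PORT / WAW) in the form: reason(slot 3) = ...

slot 0 (ALU): ISSUE — free A0,Mu1,Ld2,B1 rp3 wp1
slot 1 (ALU): stall FU — free A0,Mu1,Ld2,B1 rp3 wp1
slot 2 (MEM): ISSUE — free A0,Mu1,Ld1,B1 rp2 wp0
slot 3 (MEM): stall WR_PORT — free A0,Mu1,Ld1,B1 rp2 wp0

reason(slot 3) = WR_PORT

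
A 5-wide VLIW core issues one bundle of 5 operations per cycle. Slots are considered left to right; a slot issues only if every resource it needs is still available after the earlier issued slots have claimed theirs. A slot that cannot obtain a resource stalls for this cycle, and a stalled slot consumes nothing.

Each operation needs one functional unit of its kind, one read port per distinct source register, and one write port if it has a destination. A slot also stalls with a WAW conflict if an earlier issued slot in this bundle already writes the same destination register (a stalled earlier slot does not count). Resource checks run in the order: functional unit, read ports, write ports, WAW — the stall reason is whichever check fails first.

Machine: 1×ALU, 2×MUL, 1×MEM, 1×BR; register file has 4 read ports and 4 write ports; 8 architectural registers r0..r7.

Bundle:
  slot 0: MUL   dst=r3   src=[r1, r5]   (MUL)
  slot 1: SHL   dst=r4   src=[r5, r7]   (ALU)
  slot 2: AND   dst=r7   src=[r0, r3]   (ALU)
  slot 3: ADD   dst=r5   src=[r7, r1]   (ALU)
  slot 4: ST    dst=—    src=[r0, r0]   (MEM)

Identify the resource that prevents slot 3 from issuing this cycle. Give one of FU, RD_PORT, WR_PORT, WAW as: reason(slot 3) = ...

#0 MUL src=r1,r5 dispatched  <A:1 Mu:1 Ld:1 B:1 rd:2 wr:3>
#1 ALU src=r5,r7 dispatched  <A:0 Mu:1 Ld:1 B:1 rd:0 wr:2>
#2 ALU src=r0,r3 held:FU  <A:0 Mu:1 Ld:1 B:1 rd:0 wr:2>
#3 ALU src=r7,r1 held:FU  <A:0 Mu:1 Ld:1 B:1 rd:0 wr:2>
#4 MEM src=r0,r0 held:RD_PORT  <A:0 Mu:1 Ld:1 B:1 rd:0 wr:2>

reason(slot 3) = FU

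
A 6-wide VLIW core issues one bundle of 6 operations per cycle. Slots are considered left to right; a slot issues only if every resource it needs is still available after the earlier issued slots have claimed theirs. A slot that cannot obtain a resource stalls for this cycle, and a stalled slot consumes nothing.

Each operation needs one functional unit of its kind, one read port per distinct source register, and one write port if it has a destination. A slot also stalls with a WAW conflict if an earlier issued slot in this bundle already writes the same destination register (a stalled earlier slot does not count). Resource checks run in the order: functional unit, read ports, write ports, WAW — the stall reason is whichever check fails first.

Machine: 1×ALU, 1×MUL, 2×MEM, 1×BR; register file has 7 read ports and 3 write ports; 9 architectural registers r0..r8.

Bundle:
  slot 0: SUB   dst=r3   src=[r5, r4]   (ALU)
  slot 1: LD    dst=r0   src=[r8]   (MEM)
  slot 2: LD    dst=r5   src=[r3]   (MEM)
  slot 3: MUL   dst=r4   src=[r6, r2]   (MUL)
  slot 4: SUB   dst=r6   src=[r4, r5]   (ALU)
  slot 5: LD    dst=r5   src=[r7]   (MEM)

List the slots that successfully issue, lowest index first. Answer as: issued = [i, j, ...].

[0] ALU needs rd=2 wr=1: ok; after: ALU=0 MUL=1 MEM=2 BR=1, R=5, W=2
[1] MEM needs rd=1 wr=1: ok; after: ALU=0 MUL=1 MEM=1 BR=1, R=4, W=1
[2] MEM needs rd=1 wr=1: ok; after: ALU=0 MUL=1 MEM=0 BR=1, R=3, W=0
[3] MUL needs rd=2 wr=1: WR_PORT; after: ALU=0 MUL=1 MEM=0 BR=1, R=3, W=0
[4] ALU needs rd=2 wr=1: FU; after: ALU=0 MUL=1 MEM=0 BR=1, R=3, W=0
[5] MEM needs rd=1 wr=1: FU; after: ALU=0 MUL=1 MEM=0 BR=1, R=3, W=0

issued = [0, 1, 2]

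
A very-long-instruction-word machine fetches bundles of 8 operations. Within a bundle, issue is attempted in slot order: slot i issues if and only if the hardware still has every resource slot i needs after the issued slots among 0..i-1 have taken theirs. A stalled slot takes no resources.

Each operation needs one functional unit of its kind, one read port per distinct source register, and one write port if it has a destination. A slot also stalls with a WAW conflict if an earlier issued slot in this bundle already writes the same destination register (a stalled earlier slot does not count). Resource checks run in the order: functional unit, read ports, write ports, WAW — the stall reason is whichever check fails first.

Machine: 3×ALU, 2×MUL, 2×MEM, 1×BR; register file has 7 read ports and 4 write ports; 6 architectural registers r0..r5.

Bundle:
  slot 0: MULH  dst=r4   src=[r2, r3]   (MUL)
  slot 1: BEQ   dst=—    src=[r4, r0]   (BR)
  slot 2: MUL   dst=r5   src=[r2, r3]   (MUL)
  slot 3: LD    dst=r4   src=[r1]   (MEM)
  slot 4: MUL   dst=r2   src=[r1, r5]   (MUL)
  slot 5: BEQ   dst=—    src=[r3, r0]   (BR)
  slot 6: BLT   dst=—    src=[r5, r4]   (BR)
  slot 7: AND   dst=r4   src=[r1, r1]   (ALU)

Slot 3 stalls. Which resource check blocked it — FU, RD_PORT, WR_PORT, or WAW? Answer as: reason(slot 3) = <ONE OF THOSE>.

reason(slot 3) = WAW

  0. MUL→r4 ⇒ go  {3A/1Mu/2Ld/1B | 5r 3w}
  1. BR ⇒ go  {3A/1Mu/2Ld/0B | 3r 3w}
  2. MUL→r5 ⇒ go  {3A/0Mu/2Ld/0B | 1r 2w}
  3. MEM→r4 ⇒ no(WAW)  {3A/0Mu/2Ld/0B | 1r 2w}
  4. MUL→r2 ⇒ no(FU)  {3A/0Mu/2Ld/0B | 1r 2w}
  5. BR ⇒ no(FU)  {3A/0Mu/2Ld/0B | 1r 2w}
  6. BR ⇒ no(FU)  {3A/0Mu/2Ld/0B | 1r 2w}
  7. ALU→r4 ⇒ no(WAW)  {3A/0Mu/2Ld/0B | 1r 2w}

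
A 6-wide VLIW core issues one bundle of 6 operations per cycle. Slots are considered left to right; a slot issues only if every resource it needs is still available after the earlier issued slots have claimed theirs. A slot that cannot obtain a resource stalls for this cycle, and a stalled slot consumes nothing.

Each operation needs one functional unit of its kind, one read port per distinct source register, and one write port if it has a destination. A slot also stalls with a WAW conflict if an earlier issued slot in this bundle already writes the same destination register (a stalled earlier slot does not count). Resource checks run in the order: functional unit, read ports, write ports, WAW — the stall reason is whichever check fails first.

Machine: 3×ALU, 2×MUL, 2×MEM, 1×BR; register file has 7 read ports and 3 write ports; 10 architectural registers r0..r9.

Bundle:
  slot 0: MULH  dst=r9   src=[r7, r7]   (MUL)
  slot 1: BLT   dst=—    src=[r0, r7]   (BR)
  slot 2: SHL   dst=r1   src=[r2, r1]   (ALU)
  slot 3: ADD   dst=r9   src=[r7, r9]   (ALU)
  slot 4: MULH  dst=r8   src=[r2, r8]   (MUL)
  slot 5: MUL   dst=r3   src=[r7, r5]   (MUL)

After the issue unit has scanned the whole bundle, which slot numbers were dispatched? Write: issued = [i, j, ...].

  0. MUL→r9 ⇒ go  {3A/1Mu/2Ld/1B | 6r 2w}
  1. BR ⇒ go  {3A/1Mu/2Ld/0B | 4r 2w}
  2. ALU→r1 ⇒ go  {2A/1Mu/2Ld/0B | 2r 1w}
  3. ALU→r9 ⇒ no(WAW)  {2A/1Mu/2Ld/0B | 2r 1w}
  4. MUL→r8 ⇒ go  {2A/0Mu/2Ld/0B | 0r 0w}
  5. MUL→r3 ⇒ no(FU)  {2A/0Mu/2Ld/0B | 0r 0w}

issued = [0, 1, 2, 4]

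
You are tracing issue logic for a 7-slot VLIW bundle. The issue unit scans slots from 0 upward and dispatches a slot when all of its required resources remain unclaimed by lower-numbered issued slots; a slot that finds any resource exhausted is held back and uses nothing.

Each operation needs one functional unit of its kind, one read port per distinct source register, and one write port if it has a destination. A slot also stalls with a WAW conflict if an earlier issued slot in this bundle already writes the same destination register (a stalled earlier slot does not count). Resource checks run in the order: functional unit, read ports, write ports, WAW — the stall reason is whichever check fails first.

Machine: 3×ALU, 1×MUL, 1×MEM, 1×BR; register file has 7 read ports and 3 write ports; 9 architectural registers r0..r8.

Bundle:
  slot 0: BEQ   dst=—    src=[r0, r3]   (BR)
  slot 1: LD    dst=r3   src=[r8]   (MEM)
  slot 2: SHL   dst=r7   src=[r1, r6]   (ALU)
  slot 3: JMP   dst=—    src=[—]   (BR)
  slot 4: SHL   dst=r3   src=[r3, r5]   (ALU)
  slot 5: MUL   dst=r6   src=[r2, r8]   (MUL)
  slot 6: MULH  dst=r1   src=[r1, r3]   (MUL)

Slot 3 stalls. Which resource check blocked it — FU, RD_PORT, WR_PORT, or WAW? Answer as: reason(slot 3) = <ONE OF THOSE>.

  0. BR ⇒ go  {3A/1Mu/1Ld/0B | 5r 3w}
  1. MEM→r3 ⇒ go  {3A/1Mu/0Ld/0B | 4r 2w}
  2. ALU→r7 ⇒ go  {2A/1Mu/0Ld/0B | 2r 1w}
  3. BR ⇒ no(FU)  {2A/1Mu/0Ld/0B | 2r 1w}
  4. ALU→r3 ⇒ no(WAW)  {2A/1Mu/0Ld/0B | 2r 1w}
  5. MUL→r6 ⇒ go  {2A/0Mu/0Ld/0B | 0r 0w}
  6. MUL→r1 ⇒ no(FU)  {2A/0Mu/0Ld/0B | 0r 0w}

reason(slot 3) = FU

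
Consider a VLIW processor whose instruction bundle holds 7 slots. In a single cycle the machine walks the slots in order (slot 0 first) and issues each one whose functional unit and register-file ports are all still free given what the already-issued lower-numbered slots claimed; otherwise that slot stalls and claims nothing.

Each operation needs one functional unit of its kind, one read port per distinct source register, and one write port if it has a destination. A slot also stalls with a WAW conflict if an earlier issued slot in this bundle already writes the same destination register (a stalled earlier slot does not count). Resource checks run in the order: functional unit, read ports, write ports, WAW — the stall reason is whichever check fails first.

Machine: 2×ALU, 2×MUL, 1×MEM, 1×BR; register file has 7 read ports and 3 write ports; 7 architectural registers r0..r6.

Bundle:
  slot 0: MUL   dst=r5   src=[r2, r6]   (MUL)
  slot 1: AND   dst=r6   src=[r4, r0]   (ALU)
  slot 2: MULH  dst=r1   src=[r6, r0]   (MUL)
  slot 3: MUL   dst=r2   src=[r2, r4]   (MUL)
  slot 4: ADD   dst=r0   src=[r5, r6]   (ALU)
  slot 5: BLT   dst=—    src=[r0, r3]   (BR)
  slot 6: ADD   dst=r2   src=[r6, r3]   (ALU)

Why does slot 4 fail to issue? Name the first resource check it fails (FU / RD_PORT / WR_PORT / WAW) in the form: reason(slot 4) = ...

reason(slot 4) = RD_PORT

  0. MUL→r5 ⇒ go  {2A/1Mu/1Ld/1B | 5r 2w}
  1. ALU→r6 ⇒ go  {1A/1Mu/1Ld/1B | 3r 1w}
  2. MUL→r1 ⇒ go  {1A/0Mu/1Ld/1B | 1r 0w}
  3. MUL→r2 ⇒ no(FU)  {1A/0Mu/1Ld/1B | 1r 0w}
  4. ALU→r0 ⇒ no(RD_PORT)  {1A/0Mu/1Ld/1B | 1r 0w}
  5. BR ⇒ no(RD_PORT)  {1A/0Mu/1Ld/1B | 1r 0w}
  6. ALU→r2 ⇒ no(RD_PORT)  {1A/0Mu/1Ld/1B | 1r 0w}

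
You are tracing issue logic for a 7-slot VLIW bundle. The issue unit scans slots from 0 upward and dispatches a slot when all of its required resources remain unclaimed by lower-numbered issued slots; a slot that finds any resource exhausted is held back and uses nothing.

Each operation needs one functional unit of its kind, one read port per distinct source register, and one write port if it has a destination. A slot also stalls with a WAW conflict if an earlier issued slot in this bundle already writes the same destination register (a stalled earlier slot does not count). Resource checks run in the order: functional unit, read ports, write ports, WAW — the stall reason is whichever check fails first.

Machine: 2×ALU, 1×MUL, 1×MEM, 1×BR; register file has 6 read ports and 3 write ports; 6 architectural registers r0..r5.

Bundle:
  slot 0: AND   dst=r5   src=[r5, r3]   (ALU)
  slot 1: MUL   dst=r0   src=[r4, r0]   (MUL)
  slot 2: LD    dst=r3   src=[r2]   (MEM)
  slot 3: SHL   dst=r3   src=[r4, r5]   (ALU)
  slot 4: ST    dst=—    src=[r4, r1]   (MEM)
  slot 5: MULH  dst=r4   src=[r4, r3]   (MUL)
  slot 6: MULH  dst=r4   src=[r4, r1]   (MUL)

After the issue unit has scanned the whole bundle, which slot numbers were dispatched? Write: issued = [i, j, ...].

issued = [0, 1, 2]

[0] ALU needs rd=2 wr=1: ok; after: ALU=1 MUL=1 MEM=1 BR=1, R=4, W=2
[1] MUL needs rd=2 wr=1: ok; after: ALU=1 MUL=0 MEM=1 BR=1, R=2, W=1
[2] MEM needs rd=1 wr=1: ok; after: ALU=1 MUL=0 MEM=0 BR=1, R=1, W=0
[3] ALU needs rd=2 wr=1: RD_PORT; after: ALU=1 MUL=0 MEM=0 BR=1, R=1, W=0
[4] MEM needs rd=2 wr=0: FU; after: ALU=1 MUL=0 MEM=0 BR=1, R=1, W=0
[5] MUL needs rd=2 wr=1: FU; after: ALU=1 MUL=0 MEM=0 BR=1, R=1, W=0
[6] MUL needs rd=2 wr=1: FU; after: ALU=1 MUL=0 MEM=0 BR=1, R=1, W=0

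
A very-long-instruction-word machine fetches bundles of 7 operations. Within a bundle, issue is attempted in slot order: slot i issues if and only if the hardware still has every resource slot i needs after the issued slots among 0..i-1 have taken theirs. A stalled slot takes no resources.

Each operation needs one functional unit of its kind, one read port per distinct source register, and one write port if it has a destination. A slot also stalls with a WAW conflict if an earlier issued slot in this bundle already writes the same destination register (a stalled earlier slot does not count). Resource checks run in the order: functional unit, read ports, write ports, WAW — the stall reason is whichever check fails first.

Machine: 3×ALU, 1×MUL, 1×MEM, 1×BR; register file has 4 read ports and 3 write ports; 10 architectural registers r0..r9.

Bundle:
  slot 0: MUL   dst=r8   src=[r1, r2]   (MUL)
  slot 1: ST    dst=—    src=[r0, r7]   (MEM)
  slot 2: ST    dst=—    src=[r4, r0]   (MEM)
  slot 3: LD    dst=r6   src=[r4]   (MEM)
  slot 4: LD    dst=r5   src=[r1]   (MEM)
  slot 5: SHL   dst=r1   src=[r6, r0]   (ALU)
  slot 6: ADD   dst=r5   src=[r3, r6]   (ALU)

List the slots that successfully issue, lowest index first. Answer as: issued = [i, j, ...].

#0 MUL src=r1,r2 dispatched  <A:3 Mu:0 Ld:1 B:1 rd:2 wr:2>
#1 MEM src=r0,r7 dispatched  <A:3 Mu:0 Ld:0 B:1 rd:0 wr:2>
#2 MEM src=r4,r0 held:FU  <A:3 Mu:0 Ld:0 B:1 rd:0 wr:2>
#3 MEM src=r4 held:FU  <A:3 Mu:0 Ld:0 B:1 rd:0 wr:2>
#4 MEM src=r1 held:FU  <A:3 Mu:0 Ld:0 B:1 rd:0 wr:2>
#5 ALU src=r6,r0 held:RD_PORT  <A:3 Mu:0 Ld:0 B:1 rd:0 wr:2>
#6 ALU src=r3,r6 held:RD_PORT  <A:3 Mu:0 Ld:0 B:1 rd:0 wr:2>

issued = [0, 1]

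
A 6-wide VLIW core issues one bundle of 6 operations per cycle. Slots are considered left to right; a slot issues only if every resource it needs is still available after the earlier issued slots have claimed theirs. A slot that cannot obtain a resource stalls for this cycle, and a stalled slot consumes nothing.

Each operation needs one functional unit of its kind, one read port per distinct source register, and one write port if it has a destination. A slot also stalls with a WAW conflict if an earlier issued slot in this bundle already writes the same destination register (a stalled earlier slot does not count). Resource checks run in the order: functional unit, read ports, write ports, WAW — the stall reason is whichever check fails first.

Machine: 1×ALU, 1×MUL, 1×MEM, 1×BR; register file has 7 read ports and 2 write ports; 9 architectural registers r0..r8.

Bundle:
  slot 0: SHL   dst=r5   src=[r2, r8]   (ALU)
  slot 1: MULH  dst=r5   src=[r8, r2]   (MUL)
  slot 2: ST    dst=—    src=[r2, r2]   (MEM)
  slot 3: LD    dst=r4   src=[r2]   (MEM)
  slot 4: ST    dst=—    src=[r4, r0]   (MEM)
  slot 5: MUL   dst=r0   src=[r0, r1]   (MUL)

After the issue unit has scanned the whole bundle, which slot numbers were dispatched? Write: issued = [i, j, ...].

  0. ALU→r5 ⇒ go  {0A/1Mu/1Ld/1B | 5r 1w}
  1. MUL→r5 ⇒ no(WAW)  {0A/1Mu/1Ld/1B | 5r 1w}
  2. MEM ⇒ go  {0A/1Mu/0Ld/1B | 4r 1w}
  3. MEM→r4 ⇒ no(FU)  {0A/1Mu/0Ld/1B | 4r 1w}
  4. MEM ⇒ no(FU)  {0A/1Mu/0Ld/1B | 4r 1w}
  5. MUL→r0 ⇒ go  {0A/0Mu/0Ld/1B | 2r 0w}

issued = [0, 2, 5]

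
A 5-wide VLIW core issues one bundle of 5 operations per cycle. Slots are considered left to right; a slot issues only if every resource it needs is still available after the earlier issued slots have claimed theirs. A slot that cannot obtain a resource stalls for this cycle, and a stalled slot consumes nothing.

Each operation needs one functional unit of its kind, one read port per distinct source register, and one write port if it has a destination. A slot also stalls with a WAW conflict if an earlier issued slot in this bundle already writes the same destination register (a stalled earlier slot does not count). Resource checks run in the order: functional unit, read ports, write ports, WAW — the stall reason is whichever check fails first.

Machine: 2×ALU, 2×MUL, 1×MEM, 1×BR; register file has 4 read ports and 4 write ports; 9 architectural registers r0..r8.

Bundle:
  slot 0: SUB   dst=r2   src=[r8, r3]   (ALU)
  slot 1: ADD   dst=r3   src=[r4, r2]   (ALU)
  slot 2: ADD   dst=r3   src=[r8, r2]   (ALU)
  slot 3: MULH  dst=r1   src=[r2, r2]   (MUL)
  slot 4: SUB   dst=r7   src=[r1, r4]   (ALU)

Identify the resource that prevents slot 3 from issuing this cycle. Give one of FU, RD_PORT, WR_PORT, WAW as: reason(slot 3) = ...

reason(slot 3) = RD_PORT

[0] ALU needs rd=2 wr=1: ok; after: ALU=1 MUL=2 MEM=1 BR=1, R=2, W=3
[1] ALU needs rd=2 wr=1: ok; after: ALU=0 MUL=2 MEM=1 BR=1, R=0, W=2
[2] ALU needs rd=2 wr=1: FU; after: ALU=0 MUL=2 MEM=1 BR=1, R=0, W=2
[3] MUL needs rd=1 wr=1: RD_PORT; after: ALU=0 MUL=2 MEM=1 BR=1, R=0, W=2
[4] ALU needs rd=2 wr=1: FU; after: ALU=0 MUL=2 MEM=1 BR=1, R=0, W=2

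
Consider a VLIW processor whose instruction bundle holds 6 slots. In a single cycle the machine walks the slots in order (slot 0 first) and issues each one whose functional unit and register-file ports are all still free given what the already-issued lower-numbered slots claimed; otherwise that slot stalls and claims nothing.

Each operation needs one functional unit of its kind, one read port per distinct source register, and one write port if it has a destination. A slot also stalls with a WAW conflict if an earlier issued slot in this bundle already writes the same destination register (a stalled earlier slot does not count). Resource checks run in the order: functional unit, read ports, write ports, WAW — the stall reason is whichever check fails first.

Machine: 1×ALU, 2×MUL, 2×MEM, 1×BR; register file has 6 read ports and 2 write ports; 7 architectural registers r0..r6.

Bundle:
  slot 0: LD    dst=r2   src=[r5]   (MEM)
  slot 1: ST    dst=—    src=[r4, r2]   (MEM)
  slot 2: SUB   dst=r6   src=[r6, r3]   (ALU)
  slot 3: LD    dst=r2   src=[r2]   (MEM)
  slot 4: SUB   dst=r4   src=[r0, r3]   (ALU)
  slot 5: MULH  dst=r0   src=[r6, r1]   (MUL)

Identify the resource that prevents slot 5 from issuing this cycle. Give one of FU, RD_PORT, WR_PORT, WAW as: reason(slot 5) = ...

reason(slot 5) = RD_PORT

  0. MEM→r2 ⇒ go  {1A/2Mu/1Ld/1B | 5r 1w}
  1. MEM ⇒ go  {1A/2Mu/0Ld/1B | 3r 1w}
  2. ALU→r6 ⇒ go  {0A/2Mu/0Ld/1B | 1r 0w}
  3. MEM→r2 ⇒ no(FU)  {0A/2Mu/0Ld/1B | 1r 0w}
  4. ALU→r4 ⇒ no(FU)  {0A/2Mu/0Ld/1B | 1r 0w}
  5. MUL→r0 ⇒ no(RD_PORT)  {0A/2Mu/0Ld/1B | 1r 0w}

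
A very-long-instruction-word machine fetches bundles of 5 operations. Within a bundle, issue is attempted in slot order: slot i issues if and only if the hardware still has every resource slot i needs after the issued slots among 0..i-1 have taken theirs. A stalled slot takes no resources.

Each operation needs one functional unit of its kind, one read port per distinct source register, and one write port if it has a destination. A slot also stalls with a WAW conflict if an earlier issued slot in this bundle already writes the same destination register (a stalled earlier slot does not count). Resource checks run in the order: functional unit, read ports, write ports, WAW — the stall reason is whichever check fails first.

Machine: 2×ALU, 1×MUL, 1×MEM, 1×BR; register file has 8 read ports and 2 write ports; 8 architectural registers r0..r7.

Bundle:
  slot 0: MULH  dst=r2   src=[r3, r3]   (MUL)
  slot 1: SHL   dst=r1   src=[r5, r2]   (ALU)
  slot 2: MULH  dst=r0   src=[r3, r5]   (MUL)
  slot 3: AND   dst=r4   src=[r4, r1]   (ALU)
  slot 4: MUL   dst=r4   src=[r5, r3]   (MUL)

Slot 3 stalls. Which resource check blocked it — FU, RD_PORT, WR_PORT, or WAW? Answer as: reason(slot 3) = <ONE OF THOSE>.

reason(slot 3) = WR_PORT

(0) want 1×MUL +1rd +1wr — yes → AL2|MU0|ME1|BR1|rd7|wr1
(1) want 1×ALU +2rd +1wr — yes → AL1|MU0|ME1|BR1|rd5|wr0
(2) want 1×MUL +2rd +1wr — FU → AL1|MU0|ME1|BR1|rd5|wr0
(3) want 1×ALU +2rd +1wr — WR_PORT → AL1|MU0|ME1|BR1|rd5|wr0
(4) want 1×MUL +2rd +1wr — FU → AL1|MU0|ME1|BR1|rd5|wr0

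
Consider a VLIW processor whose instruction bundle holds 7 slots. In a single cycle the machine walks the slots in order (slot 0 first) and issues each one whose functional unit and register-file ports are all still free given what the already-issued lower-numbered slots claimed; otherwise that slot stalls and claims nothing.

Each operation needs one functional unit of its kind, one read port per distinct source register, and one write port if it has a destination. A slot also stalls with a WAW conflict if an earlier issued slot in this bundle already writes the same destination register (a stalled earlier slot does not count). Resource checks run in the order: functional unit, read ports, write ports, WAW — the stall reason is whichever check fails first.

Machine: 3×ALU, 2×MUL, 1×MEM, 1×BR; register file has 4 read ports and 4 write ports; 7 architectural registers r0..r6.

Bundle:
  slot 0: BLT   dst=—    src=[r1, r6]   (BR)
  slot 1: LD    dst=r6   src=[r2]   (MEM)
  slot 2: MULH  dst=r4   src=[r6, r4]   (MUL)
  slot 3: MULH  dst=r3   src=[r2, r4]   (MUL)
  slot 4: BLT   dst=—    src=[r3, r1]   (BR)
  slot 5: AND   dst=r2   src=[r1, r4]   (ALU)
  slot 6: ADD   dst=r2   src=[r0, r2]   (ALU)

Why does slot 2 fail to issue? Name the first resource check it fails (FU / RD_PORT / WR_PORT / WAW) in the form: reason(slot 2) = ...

[0] BR needs rd=2 wr=0: ok; after: ALU=3 MUL=2 MEM=1 BR=0, R=2, W=4
[1] MEM needs rd=1 wr=1: ok; after: ALU=3 MUL=2 MEM=0 BR=0, R=1, W=3
[2] MUL needs rd=2 wr=1: RD_PORT; after: ALU=3 MUL=2 MEM=0 BR=0, R=1, W=3
[3] MUL needs rd=2 wr=1: RD_PORT; after: ALU=3 MUL=2 MEM=0 BR=0, R=1, W=3
[4] BR needs rd=2 wr=0: FU; after: ALU=3 MUL=2 MEM=0 BR=0, R=1, W=3
[5] ALU needs rd=2 wr=1: RD_PORT; after: ALU=3 MUL=2 MEM=0 BR=0, R=1, W=3
[6] ALU needs rd=2 wr=1: RD_PORT; after: ALU=3 MUL=2 MEM=0 BR=0, R=1, W=3

reason(slot 2) = RD_PORT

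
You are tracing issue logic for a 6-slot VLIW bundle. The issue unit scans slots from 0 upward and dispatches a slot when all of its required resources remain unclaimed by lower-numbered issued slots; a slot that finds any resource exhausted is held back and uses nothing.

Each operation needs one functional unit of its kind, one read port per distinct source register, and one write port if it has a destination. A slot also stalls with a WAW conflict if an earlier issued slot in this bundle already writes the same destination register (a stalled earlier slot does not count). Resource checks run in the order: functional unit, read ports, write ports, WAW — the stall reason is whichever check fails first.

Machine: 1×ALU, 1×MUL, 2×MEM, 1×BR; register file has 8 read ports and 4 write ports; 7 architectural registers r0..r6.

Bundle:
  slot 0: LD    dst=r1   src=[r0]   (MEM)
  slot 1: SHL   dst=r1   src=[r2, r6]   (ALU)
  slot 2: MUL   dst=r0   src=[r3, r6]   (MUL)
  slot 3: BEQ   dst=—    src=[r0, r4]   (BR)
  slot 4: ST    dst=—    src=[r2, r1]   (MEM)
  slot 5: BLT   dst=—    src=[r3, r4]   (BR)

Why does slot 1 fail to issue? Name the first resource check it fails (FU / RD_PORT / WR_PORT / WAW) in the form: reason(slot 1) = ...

slot 0 (MEM): ISSUE — free A1,Mu1,Ld1,B1 rp7 wp3
slot 1 (ALU): stall WAW — free A1,Mu1,Ld1,B1 rp7 wp3
slot 2 (MUL): ISSUE — free A1,Mu0,Ld1,B1 rp5 wp2
slot 3 (BR): ISSUE — free A1,Mu0,Ld1,B0 rp3 wp2
slot 4 (MEM): ISSUE — free A1,Mu0,Ld0,B0 rp1 wp2
slot 5 (BR): stall FU — free A1,Mu0,Ld0,B0 rp1 wp2

reason(slot 1) = WAW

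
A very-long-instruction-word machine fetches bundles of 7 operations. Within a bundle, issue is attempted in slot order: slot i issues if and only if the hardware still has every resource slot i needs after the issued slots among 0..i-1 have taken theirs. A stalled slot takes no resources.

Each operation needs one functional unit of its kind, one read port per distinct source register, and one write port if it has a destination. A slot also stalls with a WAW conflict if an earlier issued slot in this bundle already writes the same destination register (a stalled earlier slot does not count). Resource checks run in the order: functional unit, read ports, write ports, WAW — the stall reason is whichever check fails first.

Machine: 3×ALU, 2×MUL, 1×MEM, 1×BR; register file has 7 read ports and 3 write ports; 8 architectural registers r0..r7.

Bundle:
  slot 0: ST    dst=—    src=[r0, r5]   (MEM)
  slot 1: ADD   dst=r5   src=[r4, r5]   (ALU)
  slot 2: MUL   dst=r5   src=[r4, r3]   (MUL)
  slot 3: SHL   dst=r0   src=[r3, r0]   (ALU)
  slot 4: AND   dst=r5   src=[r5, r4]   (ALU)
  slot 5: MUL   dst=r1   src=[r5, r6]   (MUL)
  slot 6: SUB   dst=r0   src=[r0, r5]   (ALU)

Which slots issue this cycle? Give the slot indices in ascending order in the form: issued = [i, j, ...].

issued = [0, 1, 3]

  0. MEM ⇒ go  {3A/2Mu/0Ld/1B | 5r 3w}
  1. ALU→r5 ⇒ go  {2A/2Mu/0Ld/1B | 3r 2w}
  2. MUL→r5 ⇒ no(WAW)  {2A/2Mu/0Ld/1B | 3r 2w}
  3. ALU→r0 ⇒ go  {1A/2Mu/0Ld/1B | 1r 1w}
  4. ALU→r5 ⇒ no(RD_PORT)  {1A/2Mu/0Ld/1B | 1r 1w}
  5. MUL→r1 ⇒ no(RD_PORT)  {1A/2Mu/0Ld/1B | 1r 1w}
  6. ALU→r0 ⇒ no(RD_PORT)  {1A/2Mu/0Ld/1B | 1r 1w}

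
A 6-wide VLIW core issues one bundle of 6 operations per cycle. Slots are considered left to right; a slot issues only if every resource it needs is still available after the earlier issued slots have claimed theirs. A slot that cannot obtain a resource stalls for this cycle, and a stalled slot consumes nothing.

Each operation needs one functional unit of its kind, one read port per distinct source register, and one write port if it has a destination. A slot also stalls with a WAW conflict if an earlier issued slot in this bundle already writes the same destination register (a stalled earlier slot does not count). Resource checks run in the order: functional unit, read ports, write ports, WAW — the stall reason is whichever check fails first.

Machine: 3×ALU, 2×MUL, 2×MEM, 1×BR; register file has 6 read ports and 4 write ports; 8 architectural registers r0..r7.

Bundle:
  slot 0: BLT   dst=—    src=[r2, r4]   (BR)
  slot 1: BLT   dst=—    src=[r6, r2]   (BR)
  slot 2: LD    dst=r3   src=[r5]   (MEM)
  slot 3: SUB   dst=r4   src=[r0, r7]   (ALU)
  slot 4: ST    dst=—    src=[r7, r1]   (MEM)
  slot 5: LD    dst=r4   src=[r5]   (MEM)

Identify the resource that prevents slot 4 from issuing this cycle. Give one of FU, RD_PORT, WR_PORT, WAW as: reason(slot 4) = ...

(0) want 1×BR +2rd +0wr — yes → AL3|MU2|ME2|BR0|rd4|wr4
(1) want 1×BR +2rd +0wr — FU → AL3|MU2|ME2|BR0|rd4|wr4
(2) want 1×MEM +1rd +1wr — yes → AL3|MU2|ME1|BR0|rd3|wr3
(3) want 1×ALU +2rd +1wr — yes → AL2|MU2|ME1|BR0|rd1|wr2
(4) want 1×MEM +2rd +0wr — RD_PORT → AL2|MU2|ME1|BR0|rd1|wr2
(5) want 1×MEM +1rd +1wr — WAW → AL2|MU2|ME1|BR0|rd1|wr2

reason(slot 4) = RD_PORT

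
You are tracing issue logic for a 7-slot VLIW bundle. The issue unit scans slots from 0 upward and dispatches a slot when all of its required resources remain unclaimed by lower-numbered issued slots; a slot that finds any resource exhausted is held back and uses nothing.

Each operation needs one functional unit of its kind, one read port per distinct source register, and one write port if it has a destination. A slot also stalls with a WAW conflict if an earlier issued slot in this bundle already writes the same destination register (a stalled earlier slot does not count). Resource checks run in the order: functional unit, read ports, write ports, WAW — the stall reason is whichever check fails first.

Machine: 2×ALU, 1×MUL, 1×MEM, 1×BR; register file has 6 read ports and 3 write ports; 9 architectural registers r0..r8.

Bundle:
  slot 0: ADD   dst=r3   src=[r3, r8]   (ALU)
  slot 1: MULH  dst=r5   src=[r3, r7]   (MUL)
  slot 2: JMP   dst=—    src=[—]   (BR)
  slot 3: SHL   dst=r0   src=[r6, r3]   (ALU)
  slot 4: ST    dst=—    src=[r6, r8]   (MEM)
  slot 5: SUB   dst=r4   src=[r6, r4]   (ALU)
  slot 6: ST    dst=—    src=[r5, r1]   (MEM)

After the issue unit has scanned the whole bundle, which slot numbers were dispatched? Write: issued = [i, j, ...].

  0. ALU→r3 ⇒ go  {1A/1Mu/1Ld/1B | 4r 2w}
  1. MUL→r5 ⇒ go  {1A/0Mu/1Ld/1B | 2r 1w}
  2. BR ⇒ go  {1A/0Mu/1Ld/0B | 2r 1w}
  3. ALU→r0 ⇒ go  {0A/0Mu/1Ld/0B | 0r 0w}
  4. MEM ⇒ no(RD_PORT)  {0A/0Mu/1Ld/0B | 0r 0w}
  5. ALU→r4 ⇒ no(FU)  {0A/0Mu/1Ld/0B | 0r 0w}
  6. MEM ⇒ no(RD_PORT)  {0A/0Mu/1Ld/0B | 0r 0w}

issued = [0, 1, 2, 3]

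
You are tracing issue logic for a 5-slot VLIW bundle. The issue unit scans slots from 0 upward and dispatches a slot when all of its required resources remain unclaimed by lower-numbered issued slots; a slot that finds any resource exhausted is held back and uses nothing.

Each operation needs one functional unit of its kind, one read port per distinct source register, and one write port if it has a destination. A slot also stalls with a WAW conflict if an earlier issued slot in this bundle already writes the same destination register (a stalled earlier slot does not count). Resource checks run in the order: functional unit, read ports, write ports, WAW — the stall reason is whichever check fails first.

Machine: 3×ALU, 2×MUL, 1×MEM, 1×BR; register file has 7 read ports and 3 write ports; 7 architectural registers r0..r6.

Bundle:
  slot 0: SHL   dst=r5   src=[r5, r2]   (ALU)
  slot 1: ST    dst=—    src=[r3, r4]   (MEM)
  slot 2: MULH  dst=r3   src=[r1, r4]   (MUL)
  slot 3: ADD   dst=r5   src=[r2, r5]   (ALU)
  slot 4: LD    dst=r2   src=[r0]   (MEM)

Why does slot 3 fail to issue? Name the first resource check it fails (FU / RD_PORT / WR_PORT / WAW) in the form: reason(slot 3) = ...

(0) want 1×ALU +2rd +1wr — yes → AL2|MU2|ME1|BR1|rd5|wr2
(1) want 1×MEM +2rd +0wr — yes → AL2|MU2|ME0|BR1|rd3|wr2
(2) want 1×MUL +2rd +1wr — yes → AL2|MU1|ME0|BR1|rd1|wr1
(3) want 1×ALU +2rd +1wr — RD_PORT → AL2|MU1|ME0|BR1|rd1|wr1
(4) want 1×MEM +1rd +1wr — FU → AL2|MU1|ME0|BR1|rd1|wr1

reason(slot 3) = RD_PORT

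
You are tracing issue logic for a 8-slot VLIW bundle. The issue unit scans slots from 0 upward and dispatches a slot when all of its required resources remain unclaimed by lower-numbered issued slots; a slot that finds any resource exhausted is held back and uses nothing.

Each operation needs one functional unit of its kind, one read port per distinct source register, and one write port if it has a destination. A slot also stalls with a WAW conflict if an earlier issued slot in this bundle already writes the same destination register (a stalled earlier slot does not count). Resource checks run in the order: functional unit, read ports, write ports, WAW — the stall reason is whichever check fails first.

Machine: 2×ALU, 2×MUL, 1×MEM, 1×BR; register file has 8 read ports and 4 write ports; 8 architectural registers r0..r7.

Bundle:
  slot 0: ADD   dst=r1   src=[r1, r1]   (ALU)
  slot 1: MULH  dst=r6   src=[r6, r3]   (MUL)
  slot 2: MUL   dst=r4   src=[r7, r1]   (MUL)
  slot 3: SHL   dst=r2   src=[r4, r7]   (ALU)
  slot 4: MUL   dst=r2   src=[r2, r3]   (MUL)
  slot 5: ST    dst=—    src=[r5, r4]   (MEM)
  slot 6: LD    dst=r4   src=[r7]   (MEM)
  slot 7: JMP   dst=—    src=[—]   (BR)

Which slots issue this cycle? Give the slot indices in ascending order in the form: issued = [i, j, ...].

  0. ALU→r1 ⇒ go  {1A/2Mu/1Ld/1B | 7r 3w}
  1. MUL→r6 ⇒ go  {1A/1Mu/1Ld/1B | 5r 2w}
  2. MUL→r4 ⇒ go  {1A/0Mu/1Ld/1B | 3r 1w}
  3. ALU→r2 ⇒ go  {0A/0Mu/1Ld/1B | 1r 0w}
  4. MUL→r2 ⇒ no(FU)  {0A/0Mu/1Ld/1B | 1r 0w}
  5. MEM ⇒ no(RD_PORT)  {0A/0Mu/1Ld/1B | 1r 0w}
  6. MEM→r4 ⇒ no(WR_PORT)  {0A/0Mu/1Ld/1B | 1r 0w}
  7. BR ⇒ go  {0A/0Mu/1Ld/0B | 1r 0w}

issued = [0, 1, 2, 3, 7]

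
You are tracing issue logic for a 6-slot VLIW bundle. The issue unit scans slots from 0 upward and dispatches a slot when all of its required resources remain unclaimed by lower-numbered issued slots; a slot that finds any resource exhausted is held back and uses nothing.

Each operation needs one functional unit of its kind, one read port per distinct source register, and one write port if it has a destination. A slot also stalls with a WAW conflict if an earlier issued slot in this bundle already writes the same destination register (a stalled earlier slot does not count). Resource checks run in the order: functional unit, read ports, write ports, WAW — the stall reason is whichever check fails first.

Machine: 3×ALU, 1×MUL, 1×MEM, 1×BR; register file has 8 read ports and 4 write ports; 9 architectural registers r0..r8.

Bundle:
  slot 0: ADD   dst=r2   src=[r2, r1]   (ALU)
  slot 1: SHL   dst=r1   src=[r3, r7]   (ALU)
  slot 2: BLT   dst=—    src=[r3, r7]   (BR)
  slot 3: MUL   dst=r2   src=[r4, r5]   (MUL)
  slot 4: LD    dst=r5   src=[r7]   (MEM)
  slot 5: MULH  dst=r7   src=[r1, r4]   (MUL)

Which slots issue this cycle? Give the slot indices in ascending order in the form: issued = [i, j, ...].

issued = [0, 1, 2, 4]

  0. ALU→r2 ⇒ go  {2A/1Mu/1Ld/1B | 6r 3w}
  1. ALU→r1 ⇒ go  {1A/1Mu/1Ld/1B | 4r 2w}
  2. BR ⇒ go  {1A/1Mu/1Ld/0B | 2r 2w}
  3. MUL→r2 ⇒ no(WAW)  {1A/1Mu/1Ld/0B | 2r 2w}
  4. MEM→r5 ⇒ go  {1A/1Mu/0Ld/0B | 1r 1w}
  5. MUL→r7 ⇒ no(RD_PORT)  {1A/1Mu/0Ld/0B | 1r 1w}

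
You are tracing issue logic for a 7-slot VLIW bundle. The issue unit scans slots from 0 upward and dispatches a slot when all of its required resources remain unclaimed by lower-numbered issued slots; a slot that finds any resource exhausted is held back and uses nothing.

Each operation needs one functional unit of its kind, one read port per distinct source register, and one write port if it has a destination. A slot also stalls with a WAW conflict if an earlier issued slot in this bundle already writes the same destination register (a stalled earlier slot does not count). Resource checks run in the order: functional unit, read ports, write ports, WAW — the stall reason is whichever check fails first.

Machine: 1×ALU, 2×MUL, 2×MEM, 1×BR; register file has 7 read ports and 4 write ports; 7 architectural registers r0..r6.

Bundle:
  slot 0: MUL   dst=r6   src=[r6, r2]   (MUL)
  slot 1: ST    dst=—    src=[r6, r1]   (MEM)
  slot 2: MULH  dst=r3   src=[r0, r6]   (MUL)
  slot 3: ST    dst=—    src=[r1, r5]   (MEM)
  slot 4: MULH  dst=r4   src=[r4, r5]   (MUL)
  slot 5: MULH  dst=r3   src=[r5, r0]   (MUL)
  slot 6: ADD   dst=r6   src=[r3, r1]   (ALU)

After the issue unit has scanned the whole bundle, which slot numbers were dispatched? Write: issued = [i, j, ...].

[0] MUL needs rd=2 wr=1: ok; after: ALU=1 MUL=1 MEM=2 BR=1, R=5, W=3
[1] MEM needs rd=2 wr=0: ok; after: ALU=1 MUL=1 MEM=1 BR=1, R=3, W=3
[2] MUL needs rd=2 wr=1: ok; after: ALU=1 MUL=0 MEM=1 BR=1, R=1, W=2
[3] MEM needs rd=2 wr=0: RD_PORT; after: ALU=1 MUL=0 MEM=1 BR=1, R=1, W=2
[4] MUL needs rd=2 wr=1: FU; after: ALU=1 MUL=0 MEM=1 BR=1, R=1, W=2
[5] MUL needs rd=2 wr=1: FU; after: ALU=1 MUL=0 MEM=1 BR=1, R=1, W=2
[6] ALU needs rd=2 wr=1: RD_PORT; after: ALU=1 MUL=0 MEM=1 BR=1, R=1, W=2

issued = [0, 1, 2]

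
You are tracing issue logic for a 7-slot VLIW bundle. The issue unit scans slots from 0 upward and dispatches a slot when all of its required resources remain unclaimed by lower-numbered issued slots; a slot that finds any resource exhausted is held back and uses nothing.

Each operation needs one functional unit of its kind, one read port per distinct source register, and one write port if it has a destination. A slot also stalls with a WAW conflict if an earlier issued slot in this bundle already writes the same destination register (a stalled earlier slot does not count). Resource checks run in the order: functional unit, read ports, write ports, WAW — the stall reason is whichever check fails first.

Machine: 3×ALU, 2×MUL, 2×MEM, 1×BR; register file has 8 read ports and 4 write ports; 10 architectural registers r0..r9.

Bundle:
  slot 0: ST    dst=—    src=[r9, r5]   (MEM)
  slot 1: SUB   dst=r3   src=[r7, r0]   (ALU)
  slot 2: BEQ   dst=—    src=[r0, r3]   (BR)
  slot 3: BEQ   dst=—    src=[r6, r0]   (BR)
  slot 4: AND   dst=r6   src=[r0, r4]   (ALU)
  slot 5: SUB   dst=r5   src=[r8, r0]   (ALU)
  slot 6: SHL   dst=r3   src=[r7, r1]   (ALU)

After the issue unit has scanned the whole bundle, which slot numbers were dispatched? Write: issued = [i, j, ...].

issued = [0, 1, 2, 4]

#0 MEM src=r9,r5 dispatched  <A:3 Mu:2 Ld:1 B:1 rd:6 wr:4>
#1 ALU src=r7,r0 dispatched  <A:2 Mu:2 Ld:1 B:1 rd:4 wr:3>
#2 BR src=r0,r3 dispatched  <A:2 Mu:2 Ld:1 B:0 rd:2 wr:3>
#3 BR src=r6,r0 held:FU  <A:2 Mu:2 Ld:1 B:0 rd:2 wr:3>
#4 ALU src=r0,r4 dispatched  <A:1 Mu:2 Ld:1 B:0 rd:0 wr:2>
#5 ALU src=r8,r0 held:RD_PORT  <A:1 Mu:2 Ld:1 B:0 rd:0 wr:2>
#6 ALU src=r7,r1 held:RD_PORT  <A:1 Mu:2 Ld:1 B:0 rd:0 wr:2>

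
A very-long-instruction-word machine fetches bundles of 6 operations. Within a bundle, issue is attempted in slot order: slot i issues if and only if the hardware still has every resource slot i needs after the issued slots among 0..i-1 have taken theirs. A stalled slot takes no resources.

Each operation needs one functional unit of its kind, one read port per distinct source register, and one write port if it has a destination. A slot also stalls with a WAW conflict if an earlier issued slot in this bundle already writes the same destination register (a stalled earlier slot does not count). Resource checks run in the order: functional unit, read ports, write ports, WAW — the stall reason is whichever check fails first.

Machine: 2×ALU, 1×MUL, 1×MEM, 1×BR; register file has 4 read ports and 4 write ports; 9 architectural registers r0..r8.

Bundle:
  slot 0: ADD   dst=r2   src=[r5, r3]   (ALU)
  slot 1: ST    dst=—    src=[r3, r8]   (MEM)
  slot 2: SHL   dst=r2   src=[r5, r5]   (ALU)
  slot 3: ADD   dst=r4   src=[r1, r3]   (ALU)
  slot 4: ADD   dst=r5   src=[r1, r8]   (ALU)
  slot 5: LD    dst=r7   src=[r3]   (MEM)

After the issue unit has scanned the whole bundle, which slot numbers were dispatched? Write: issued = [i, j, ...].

issued = [0, 1]

slot 0 (ALU): ISSUE — free A1,Mu1,Ld1,B1 rp2 wp3
slot 1 (MEM): ISSUE — free A1,Mu1,Ld0,B1 rp0 wp3
slot 2 (ALU): stall RD_PORT — free A1,Mu1,Ld0,B1 rp0 wp3
slot 3 (ALU): stall RD_PORT — free A1,Mu1,Ld0,B1 rp0 wp3
slot 4 (ALU): stall RD_PORT — free A1,Mu1,Ld0,B1 rp0 wp3
slot 5 (MEM): stall FU — free A1,Mu1,Ld0,B1 rp0 wp3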